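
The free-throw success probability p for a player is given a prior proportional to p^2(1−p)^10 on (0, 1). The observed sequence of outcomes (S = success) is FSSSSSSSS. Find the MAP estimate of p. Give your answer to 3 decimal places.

The prior density ∝ p^2(1−p)^10 is the kernel of Beta(3, 11).
Data: 8 successes in 9 trials (from the sequence). The binomial likelihood contributes p^8(1−p)^1, so the posterior is Beta(3+8, 11+1) = Beta(11, 12).
For Beta(a, b) with a, b > 1 the mode is (a−1)/(a+b−2) = 10/21 ≈ 0.476.

p̂_MAP = 0.476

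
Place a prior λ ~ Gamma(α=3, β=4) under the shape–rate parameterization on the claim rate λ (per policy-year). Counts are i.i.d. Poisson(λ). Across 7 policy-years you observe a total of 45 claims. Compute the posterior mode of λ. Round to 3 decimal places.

Σxᵢ = 45, n = 7.
Posterior ∝ λ^2e^(−4λ) · λ^45e^(−7λ) = λ^47e^(−11λ), i.e. Gamma(shape=48, rate=11).
The mode of a Gamma(a, b) with a ≥ 1 (shape–rate) is (a−1)/b = 47/11 ≈ 4.273.

λ̂_MAP = 4.273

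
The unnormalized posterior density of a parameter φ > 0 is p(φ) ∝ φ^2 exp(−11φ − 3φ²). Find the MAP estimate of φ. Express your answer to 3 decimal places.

φ̂_MAP = 0.167

ℓ'(φ) = 2/φ − 11 − 6φ. Setting this to zero and multiplying by φ: 6φ² + 11φ − 2 = 0.
φ = (−11 + √(11² + 4·6·2)) / (2·6) = (−11 + √169) / 12 = (−11 + 13)/12 = 1/6.
ℓ''(φ) = −2/φ² − 6 < 0, confirming a maximum.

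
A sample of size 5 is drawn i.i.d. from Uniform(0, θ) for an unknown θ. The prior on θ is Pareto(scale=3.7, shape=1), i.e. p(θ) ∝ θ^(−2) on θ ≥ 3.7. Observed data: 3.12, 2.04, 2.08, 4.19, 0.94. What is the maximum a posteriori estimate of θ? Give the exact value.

The Uniform(0, θ) likelihood is θ^(−n) for θ ≥ max(xᵢ), zero otherwise. Here max(xᵢ) = 4.19.
Posterior ∝ θ^(−2) · θ^(−5) = θ^(−7) on θ ≥ max(3.7, 4.19) = 4.19.
This density is strictly decreasing in θ, so the posterior mode lies at the lower boundary of the support.

θ̂_MAP = 4.19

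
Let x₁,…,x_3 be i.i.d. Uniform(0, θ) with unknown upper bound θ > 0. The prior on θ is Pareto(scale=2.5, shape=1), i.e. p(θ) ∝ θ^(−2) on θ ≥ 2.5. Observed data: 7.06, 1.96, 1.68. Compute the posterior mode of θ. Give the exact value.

θ̂_MAP = 7.06

The Uniform(0, θ) likelihood is θ^(−n) for θ ≥ max(xᵢ), zero otherwise. Here max(xᵢ) = 7.06.
Posterior ∝ θ^(−2) · θ^(−3) = θ^(−5) on θ ≥ max(2.5, 7.06) = 7.06.
This density is strictly decreasing in θ, so the posterior mode lies at the lower boundary of the support.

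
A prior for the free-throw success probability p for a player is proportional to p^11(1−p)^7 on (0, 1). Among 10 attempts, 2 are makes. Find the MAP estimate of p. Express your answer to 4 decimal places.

p̂_MAP = 0.4643

The prior density ∝ p^11(1−p)^7 is the kernel of Beta(12, 8).
Data: 2 successes in 10 trials. The binomial likelihood contributes p^2(1−p)^8, so the posterior is Beta(12+2, 8+8) = Beta(14, 16).
For Beta(a, b) with a, b > 1 the mode is (a−1)/(a+b−2) = 13/28 ≈ 0.4643.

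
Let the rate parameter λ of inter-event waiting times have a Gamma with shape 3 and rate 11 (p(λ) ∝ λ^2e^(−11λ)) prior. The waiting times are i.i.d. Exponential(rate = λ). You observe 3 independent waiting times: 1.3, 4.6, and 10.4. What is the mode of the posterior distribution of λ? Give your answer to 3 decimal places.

λ̂_MAP = 0.183

The Exponential(rate=λ) likelihood is ∝ λ^n e^(−λΣtᵢ). Here n = 3 and Σtᵢ = 1.3 + 4.6 + 10.4 = 16.3.
Posterior ∝ λ^2e^(−11λ) · λ^3e^(−16.3λ) = λ^5e^(−27.3λ), i.e. Gamma(6, 27.3).
Mode = (a−1)/b = 5/27.3 ≈ 0.183.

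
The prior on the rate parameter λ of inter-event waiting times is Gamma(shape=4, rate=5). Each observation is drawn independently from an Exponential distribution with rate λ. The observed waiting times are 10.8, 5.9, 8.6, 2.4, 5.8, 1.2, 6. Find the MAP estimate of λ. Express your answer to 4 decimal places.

The Exponential(rate=λ) likelihood is ∝ λ^n e^(−λΣtᵢ). Here n = 7 and Σtᵢ = 10.8 + 5.9 + 8.6 + 2.4 + 5.8 + 1.2 + 6 = 40.7.
Posterior ∝ λ^3e^(−5λ) · λ^7e^(−40.7λ) = λ^10e^(−45.7λ), i.e. Gamma(11, 45.7).
Mode = (a−1)/b = 10/45.7 ≈ 0.2188.

λ̂_MAP = 0.2188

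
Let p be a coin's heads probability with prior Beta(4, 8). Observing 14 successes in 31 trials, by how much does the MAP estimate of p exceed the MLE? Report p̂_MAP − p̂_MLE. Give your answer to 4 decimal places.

MAP − MLE = -0.0370

Posterior is Beta(18, 25); MAP = (18−1)/(43−2) = 17/41 ≈ 0.41463.
MLE ignores the prior: p̂_MLE = k/n = 14/31 ≈ 0.45161.
Difference = 17/41 − 14/31 = -47/1271 ≈ -0.0370.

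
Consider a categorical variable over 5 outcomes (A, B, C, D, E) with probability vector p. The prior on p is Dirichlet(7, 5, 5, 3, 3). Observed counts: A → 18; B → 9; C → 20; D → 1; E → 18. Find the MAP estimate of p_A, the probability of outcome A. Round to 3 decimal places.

The posterior is Dirichlet(αᵢ + nᵢ) = Dirichlet(25, 14, 25, 4, 21).
For a Dirichlet(a₁,…,a_K) with all aᵢ > 1, the mode has j-th component (aⱼ − 1)/(Σaᵢ − K).
Here Σaᵢ = 89 and K = 5, so p_A = (25 − 1)/(89 − 5) = 24/84 ≈ 0.286.

MAP estimate of p_A = 0.286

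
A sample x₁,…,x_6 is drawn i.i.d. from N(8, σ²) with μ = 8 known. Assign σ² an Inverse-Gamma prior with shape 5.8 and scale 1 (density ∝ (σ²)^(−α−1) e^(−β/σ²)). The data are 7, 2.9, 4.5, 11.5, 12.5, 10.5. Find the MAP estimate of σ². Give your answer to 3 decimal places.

Sum of squared deviations about the known mean: SS = (7−8)² + (2.9−8)² + (4.5−8)² + (11.5−8)² + (12.5−8)² + (10.5−8)² = 78.01.
The Normal likelihood contributes (σ²)^(−n/2) exp(−SS/(2σ²)), so the posterior is Inverse-Gamma(α + n/2, β + SS/2) = Inverse-Gamma(8.8, 40.005).
The mode of Inverse-Gamma(a, b) is b/(a+1) = 40.005/9.8 ≈ 4.082.

σ̂²_MAP = 4.082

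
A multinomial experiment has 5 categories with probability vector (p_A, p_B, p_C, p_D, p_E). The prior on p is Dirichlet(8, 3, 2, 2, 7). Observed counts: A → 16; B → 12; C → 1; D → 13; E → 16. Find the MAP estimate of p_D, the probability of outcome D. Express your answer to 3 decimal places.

MAP estimate of p_D = 0.187

The posterior is Dirichlet(αᵢ + nᵢ) = Dirichlet(24, 15, 3, 15, 23).
For a Dirichlet(a₁,…,a_K) with all aᵢ > 1, the mode has j-th component (aⱼ − 1)/(Σaᵢ − K).
Here Σaᵢ = 80 and K = 5, so p_D = (15 − 1)/(80 − 5) = 14/75 ≈ 0.187.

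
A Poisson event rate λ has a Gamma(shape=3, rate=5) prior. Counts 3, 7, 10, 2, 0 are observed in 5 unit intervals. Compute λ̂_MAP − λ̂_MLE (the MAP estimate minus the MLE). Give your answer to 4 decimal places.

MAP − MLE = -2.0000

Σxᵢ = 22. Posterior is Gamma(25, 10); MAP = (25−1)/10 = 24/10 ≈ 2.40000.
MLE = x̄ = 22/5 ≈ 4.40000.
Difference = 24/10 − 22/5 = -2 ≈ -2.0000.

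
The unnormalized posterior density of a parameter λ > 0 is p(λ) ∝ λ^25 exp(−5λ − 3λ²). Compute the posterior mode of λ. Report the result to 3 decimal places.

λ̂_MAP = 1.667

ℓ'(λ) = 25/λ − 5 − 6λ. Setting this to zero and multiplying by λ: 6λ² + 5λ − 25 = 0.
λ = (−5 + √(5² + 4·6·25)) / (2·6) = (−5 + √625) / 12 = (−5 + 25)/12 = 5/3.
ℓ''(λ) = −25/λ² − 6 < 0, confirming a maximum.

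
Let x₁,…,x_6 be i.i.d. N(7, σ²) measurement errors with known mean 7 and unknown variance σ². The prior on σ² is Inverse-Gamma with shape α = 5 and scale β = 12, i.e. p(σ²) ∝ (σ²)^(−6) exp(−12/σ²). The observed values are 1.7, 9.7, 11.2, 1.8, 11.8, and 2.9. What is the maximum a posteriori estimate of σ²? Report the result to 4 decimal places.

Sum of squared deviations about the known mean: SS = (1.7−7)² + (9.7−7)² + (11.2−7)² + (1.8−7)² + (11.8−7)² + (2.9−7)² = 119.91.
The Normal likelihood contributes (σ²)^(−n/2) exp(−SS/(2σ²)), so the posterior is Inverse-Gamma(α + n/2, β + SS/2) = Inverse-Gamma(8, 71.955).
The mode of Inverse-Gamma(a, b) is b/(a+1) = 71.955/9 ≈ 7.9950.

σ̂²_MAP = 7.9950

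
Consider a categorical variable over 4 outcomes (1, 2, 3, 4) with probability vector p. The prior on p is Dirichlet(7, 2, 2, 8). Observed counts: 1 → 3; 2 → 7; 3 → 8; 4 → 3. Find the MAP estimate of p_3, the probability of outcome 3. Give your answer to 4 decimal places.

The posterior is Dirichlet(αᵢ + nᵢ) = Dirichlet(10, 9, 10, 11).
For a Dirichlet(a₁,…,a_K) with all aᵢ > 1, the mode has j-th component (aⱼ − 1)/(Σaᵢ − K).
Here Σaᵢ = 40 and K = 4, so p_3 = (10 − 1)/(40 − 4) = 9/36 ≈ 0.2500.

MAP estimate: 0.2500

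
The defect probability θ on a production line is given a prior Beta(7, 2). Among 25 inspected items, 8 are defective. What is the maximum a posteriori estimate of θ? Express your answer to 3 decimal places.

Prior: Beta(7, 2).
Data: 8 successes in 25 trials. The binomial likelihood contributes θ^8(1−θ)^17, so the posterior is Beta(7+8, 2+17) = Beta(15, 19).
For Beta(a, b) with a, b > 1 the mode is (a−1)/(a+b−2) = 14/32 ≈ 0.438.

θ̂_MAP = 0.438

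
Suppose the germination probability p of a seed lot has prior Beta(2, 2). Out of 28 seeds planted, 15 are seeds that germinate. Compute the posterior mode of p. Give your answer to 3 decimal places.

p̂_MAP = 0.533

Prior: Beta(2, 2).
Data: 15 successes in 28 trials. The binomial likelihood contributes p^15(1−p)^13, so the posterior is Beta(2+15, 2+13) = Beta(17, 15).
For Beta(a, b) with a, b > 1 the mode is (a−1)/(a+b−2) = 16/30 ≈ 0.533.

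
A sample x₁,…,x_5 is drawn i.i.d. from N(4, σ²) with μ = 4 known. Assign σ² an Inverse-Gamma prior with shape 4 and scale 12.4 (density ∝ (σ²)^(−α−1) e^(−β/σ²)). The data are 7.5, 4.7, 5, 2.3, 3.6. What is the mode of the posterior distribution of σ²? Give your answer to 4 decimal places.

Sum of squared deviations about the known mean: SS = (7.5−4)² + (4.7−4)² + (5−4)² + (2.3−4)² + (3.6−4)² = 16.79.
The Normal likelihood contributes (σ²)^(−n/2) exp(−SS/(2σ²)), so the posterior is Inverse-Gamma(α + n/2, β + SS/2) = Inverse-Gamma(6.5, 20.795).
The mode of Inverse-Gamma(a, b) is b/(a+1) = 20.795/7.5 ≈ 2.7727.

σ̂²_MAP = 2.7727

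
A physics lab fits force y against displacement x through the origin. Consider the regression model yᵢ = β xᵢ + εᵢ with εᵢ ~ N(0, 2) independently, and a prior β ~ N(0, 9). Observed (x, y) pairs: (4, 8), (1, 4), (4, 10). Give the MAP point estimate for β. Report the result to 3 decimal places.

β̂_MAP = 2.288

log p(β | y) = −Σ(yᵢ − βxᵢ)²/(2·2) − β²/(2·9) + const.
Setting the derivative to zero: Σxᵢ(yᵢ − βxᵢ)/2 − β/9 = 0, so β = Σxᵢyᵢ / (Σxᵢ² + σ²/τ²).
Σxᵢyᵢ = 4·8 + 1·4 + 4·10 = 76; Σxᵢ² = 33; σ²/τ² = 2/9.
β̂_MAP = 76 / (33 + 2/9) = 76/(299/9) = 684/299 ≈ 2.288.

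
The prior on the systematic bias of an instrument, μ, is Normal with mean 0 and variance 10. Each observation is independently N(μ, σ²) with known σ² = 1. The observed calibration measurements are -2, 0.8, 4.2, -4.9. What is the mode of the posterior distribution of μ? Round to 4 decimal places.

μ̂_MAP = -0.4634

n = 4; x̄ = ((-2) + 0.8 + 4.2 + (-4.9))/4 = -1.9/4 = -0.475.
For a Normal prior and Normal likelihood with known variance, the posterior is Normal; its mode equals its mean, the precision-weighted average.
Prior precision 1/σ₀² = 1/10 = 0.1; data precision n/σ² = 4/1 = 4.
μ̂ = (0.1·0 + 4·(-0.475)) / (0.1 + 4) = (-1.9)/4.1 = -19/41 ≈ -0.4634.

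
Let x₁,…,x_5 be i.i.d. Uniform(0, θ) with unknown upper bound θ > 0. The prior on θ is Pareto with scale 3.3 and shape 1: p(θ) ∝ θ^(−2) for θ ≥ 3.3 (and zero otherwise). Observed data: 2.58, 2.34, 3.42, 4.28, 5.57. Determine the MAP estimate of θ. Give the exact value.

The Uniform(0, θ) likelihood is θ^(−n) for θ ≥ max(xᵢ), zero otherwise. Here max(xᵢ) = 5.57.
Posterior ∝ θ^(−2) · θ^(−5) = θ^(−7) on θ ≥ max(3.3, 5.57) = 5.57.
This density is strictly decreasing in θ, so the posterior mode lies at the lower boundary of the support.

θ̂_MAP = 5.57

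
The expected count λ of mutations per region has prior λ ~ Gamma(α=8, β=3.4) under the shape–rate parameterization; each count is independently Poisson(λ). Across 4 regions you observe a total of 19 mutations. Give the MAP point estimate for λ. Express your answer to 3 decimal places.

Σxᵢ = 19, n = 4.
Posterior ∝ λ^7e^(−3.4λ) · λ^19e^(−4λ) = λ^26e^(−7.4λ), i.e. Gamma(shape=27, rate=7.4).
The mode of a Gamma(a, b) with a ≥ 1 (shape–rate) is (a−1)/b = 26/7.4 ≈ 3.514.

λ̂_MAP = 3.514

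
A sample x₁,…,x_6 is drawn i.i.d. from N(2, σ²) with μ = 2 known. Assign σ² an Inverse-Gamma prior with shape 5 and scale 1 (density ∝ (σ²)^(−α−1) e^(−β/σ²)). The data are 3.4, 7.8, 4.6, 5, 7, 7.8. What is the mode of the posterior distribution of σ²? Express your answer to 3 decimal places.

σ̂²_MAP = 6.222

Sum of squared deviations about the known mean: SS = (3.4−2)² + (7.8−2)² + (4.6−2)² + (5−2)² + (7−2)² + (7.8−2)² = 110.
The Normal likelihood contributes (σ²)^(−n/2) exp(−SS/(2σ²)), so the posterior is Inverse-Gamma(α + n/2, β + SS/2) = Inverse-Gamma(8, 56).
The mode of Inverse-Gamma(a, b) is b/(a+1) = 56/9 ≈ 6.222.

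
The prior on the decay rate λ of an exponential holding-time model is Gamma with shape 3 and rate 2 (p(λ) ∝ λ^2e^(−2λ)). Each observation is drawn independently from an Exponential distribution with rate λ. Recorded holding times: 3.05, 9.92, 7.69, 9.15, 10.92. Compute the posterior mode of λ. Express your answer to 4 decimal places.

The Exponential(rate=λ) likelihood is ∝ λ^n e^(−λΣtᵢ). Here n = 5 and Σtᵢ = 3.05 + 9.92 + 7.69 + 9.15 + 10.92 = 40.73.
Posterior ∝ λ^2e^(−2λ) · λ^5e^(−40.73λ) = λ^7e^(−42.73λ), i.e. Gamma(8, 42.73).
Mode = (a−1)/b = 7/42.73 ≈ 0.1638.

λ̂_MAP = 0.1638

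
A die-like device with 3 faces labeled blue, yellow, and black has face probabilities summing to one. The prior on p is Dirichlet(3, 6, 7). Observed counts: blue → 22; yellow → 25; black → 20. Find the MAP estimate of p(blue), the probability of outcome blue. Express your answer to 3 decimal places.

MAP estimate of p(blue) = 0.300

The posterior is Dirichlet(αᵢ + nᵢ) = Dirichlet(25, 31, 27).
For a Dirichlet(a₁,…,a_K) with all aᵢ > 1, the mode has j-th component (aⱼ − 1)/(Σaᵢ − K).
Here Σaᵢ = 83 and K = 3, so p(blue) = (25 − 1)/(83 − 3) = 24/80 ≈ 0.300.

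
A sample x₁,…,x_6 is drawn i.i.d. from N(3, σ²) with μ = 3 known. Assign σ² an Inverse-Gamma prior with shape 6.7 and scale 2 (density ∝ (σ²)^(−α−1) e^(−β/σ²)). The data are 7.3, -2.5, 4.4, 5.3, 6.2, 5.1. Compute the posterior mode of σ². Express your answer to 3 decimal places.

Sum of squared deviations about the known mean: SS = (7.3−3)² + (-2.5−3)² + (4.4−3)² + (5.3−3)² + (6.2−3)² + (5.1−3)² = 70.64.
The Normal likelihood contributes (σ²)^(−n/2) exp(−SS/(2σ²)), so the posterior is Inverse-Gamma(α + n/2, β + SS/2) = Inverse-Gamma(9.7, 37.32).
The mode of Inverse-Gamma(a, b) is b/(a+1) = 37.32/10.7 ≈ 3.488.

σ̂²_MAP = 3.488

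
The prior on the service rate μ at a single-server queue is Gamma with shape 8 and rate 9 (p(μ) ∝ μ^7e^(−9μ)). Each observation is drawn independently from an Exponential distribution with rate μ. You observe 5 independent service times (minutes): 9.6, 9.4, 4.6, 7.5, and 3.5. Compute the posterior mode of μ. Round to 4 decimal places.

μ̂_MAP = 0.2752

The Exponential(rate=μ) likelihood is ∝ μ^n e^(−μΣtᵢ). Here n = 5 and Σtᵢ = 9.6 + 9.4 + 4.6 + 7.5 + 3.5 = 34.6.
Posterior ∝ μ^7e^(−9μ) · μ^5e^(−34.6μ) = μ^12e^(−43.6μ), i.e. Gamma(13, 43.6).
Mode = (a−1)/b = 12/43.6 ≈ 0.2752.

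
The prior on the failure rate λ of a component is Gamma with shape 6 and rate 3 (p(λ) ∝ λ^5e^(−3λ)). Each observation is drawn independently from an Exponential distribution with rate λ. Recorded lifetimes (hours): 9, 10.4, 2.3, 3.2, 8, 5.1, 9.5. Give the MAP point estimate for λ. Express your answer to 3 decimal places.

The Exponential(rate=λ) likelihood is ∝ λ^n e^(−λΣtᵢ). Here n = 7 and Σtᵢ = 9 + 10.4 + 2.3 + 3.2 + 8 + 5.1 + 9.5 = 47.5.
Posterior ∝ λ^5e^(−3λ) · λ^7e^(−47.5λ) = λ^12e^(−50.5λ), i.e. Gamma(13, 50.5).
Mode = (a−1)/b = 12/50.5 ≈ 0.238.

λ̂_MAP = 0.238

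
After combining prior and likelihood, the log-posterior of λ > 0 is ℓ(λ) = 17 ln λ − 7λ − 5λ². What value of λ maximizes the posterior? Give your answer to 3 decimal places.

λ̂_MAP = 1.000

ℓ'(λ) = 17/λ − 7 − 10λ. Setting this to zero and multiplying by λ: 10λ² + 7λ − 17 = 0.
λ = (−7 + √(7² + 4·10·17)) / (2·10) = (−7 + √729) / 20 = (−7 + 27)/20 = 1.
ℓ''(λ) = −17/λ² − 10 < 0, confirming a maximum.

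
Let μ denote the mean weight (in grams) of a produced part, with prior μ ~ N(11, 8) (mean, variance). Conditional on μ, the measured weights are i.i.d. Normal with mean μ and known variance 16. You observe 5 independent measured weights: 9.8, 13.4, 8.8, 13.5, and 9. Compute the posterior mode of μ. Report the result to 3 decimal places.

μ̂_MAP = 10.929

n = 5; x̄ = (9.8 + 13.4 + 8.8 + 13.5 + 9)/5 = 54.5/5 = 10.9.
For a Normal prior and Normal likelihood with known variance, the posterior is Normal; its mode equals its mean, the precision-weighted average.
Prior precision 1/σ₀² = 1/8 = 0.125; data precision n/σ² = 5/16 = 0.3125.
μ̂ = (0.125·11 + 0.3125·10.9) / (0.125 + 0.3125) = 4.78125/0.4375 = 153/14 ≈ 10.929.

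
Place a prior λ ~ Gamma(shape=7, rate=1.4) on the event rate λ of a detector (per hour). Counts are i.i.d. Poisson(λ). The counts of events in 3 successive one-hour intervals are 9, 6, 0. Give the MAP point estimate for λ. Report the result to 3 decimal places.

λ̂_MAP = 4.773

Σxᵢ = 9+6+0 = 15, with n = 3.
Posterior ∝ λ^6e^(−1.4λ) · λ^15e^(−3λ) = λ^21e^(−4.4λ), i.e. Gamma(shape=22, rate=4.4).
The mode of a Gamma(a, b) with a ≥ 1 (shape–rate) is (a−1)/b = 21/4.4 ≈ 4.773.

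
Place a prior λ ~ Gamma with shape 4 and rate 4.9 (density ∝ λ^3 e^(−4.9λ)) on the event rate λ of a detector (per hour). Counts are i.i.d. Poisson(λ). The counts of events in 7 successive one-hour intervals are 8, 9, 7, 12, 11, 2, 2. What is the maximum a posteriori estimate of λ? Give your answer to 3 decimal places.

λ̂_MAP = 4.538

Σxᵢ = 8+9+7+12+11+2+2 = 51, with n = 7.
Posterior ∝ λ^3e^(−4.9λ) · λ^51e^(−7λ) = λ^54e^(−11.9λ), i.e. Gamma(shape=55, rate=11.9).
The mode of a Gamma(a, b) with a ≥ 1 (shape–rate) is (a−1)/b = 54/11.9 ≈ 4.538.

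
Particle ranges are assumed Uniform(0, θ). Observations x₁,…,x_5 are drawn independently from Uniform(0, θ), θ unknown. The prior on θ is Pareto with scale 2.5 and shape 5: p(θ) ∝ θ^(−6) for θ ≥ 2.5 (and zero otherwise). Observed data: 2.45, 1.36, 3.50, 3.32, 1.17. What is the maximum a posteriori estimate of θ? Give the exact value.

The Uniform(0, θ) likelihood is θ^(−n) for θ ≥ max(xᵢ), zero otherwise. Here max(xᵢ) = 3.50.
Posterior ∝ θ^(−6) · θ^(−5) = θ^(−11) on θ ≥ max(2.5, 3.50) = 3.50.
This density is strictly decreasing in θ, so the posterior mode lies at the lower boundary of the support.

θ̂_MAP = 3.50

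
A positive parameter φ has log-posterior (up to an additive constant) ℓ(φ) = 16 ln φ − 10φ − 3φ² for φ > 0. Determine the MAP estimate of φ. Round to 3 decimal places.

ℓ'(φ) = 16/φ − 10 − 6φ. Setting this to zero and multiplying by φ: 6φ² + 10φ − 16 = 0.
φ = (−10 + √(10² + 4·6·16)) / (2·6) = (−10 + √484) / 12 = (−10 + 22)/12 = 1.
ℓ''(φ) = −16/φ² − 6 < 0, confirming a maximum.

φ̂_MAP = 1.000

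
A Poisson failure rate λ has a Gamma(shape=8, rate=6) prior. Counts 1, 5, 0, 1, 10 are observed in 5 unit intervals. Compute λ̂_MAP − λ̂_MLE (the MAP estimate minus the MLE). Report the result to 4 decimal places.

Σxᵢ = 17. Posterior is Gamma(25, 11); MAP = (25−1)/11 = 24/11 ≈ 2.18182.
MLE = x̄ = 17/5 ≈ 3.40000.
Difference = 24/11 − 17/5 = -67/55 ≈ -1.2182.

MAP − MLE = -1.2182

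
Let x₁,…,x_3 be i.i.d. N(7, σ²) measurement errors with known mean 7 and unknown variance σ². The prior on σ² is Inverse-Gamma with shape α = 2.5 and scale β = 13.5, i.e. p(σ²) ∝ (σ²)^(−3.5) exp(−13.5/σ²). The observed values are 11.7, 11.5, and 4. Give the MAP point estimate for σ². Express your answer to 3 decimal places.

Sum of squared deviations about the known mean: SS = (11.7−7)² + (11.5−7)² + (4−7)² = 51.34.
The Normal likelihood contributes (σ²)^(−n/2) exp(−SS/(2σ²)), so the posterior is Inverse-Gamma(α + n/2, β + SS/2) = Inverse-Gamma(4, 39.17).
The mode of Inverse-Gamma(a, b) is b/(a+1) = 39.17/5 ≈ 7.834.

σ̂²_MAP = 7.834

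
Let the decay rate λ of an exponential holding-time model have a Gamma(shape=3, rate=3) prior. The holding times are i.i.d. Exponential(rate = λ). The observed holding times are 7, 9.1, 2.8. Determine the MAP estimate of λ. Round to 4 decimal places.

λ̂_MAP = 0.2283

The Exponential(rate=λ) likelihood is ∝ λ^n e^(−λΣtᵢ). Here n = 3 and Σtᵢ = 7 + 9.1 + 2.8 = 18.9.
Posterior ∝ λ^2e^(−3λ) · λ^3e^(−18.9λ) = λ^5e^(−21.9λ), i.e. Gamma(6, 21.9).
Mode = (a−1)/b = 5/21.9 ≈ 0.2283.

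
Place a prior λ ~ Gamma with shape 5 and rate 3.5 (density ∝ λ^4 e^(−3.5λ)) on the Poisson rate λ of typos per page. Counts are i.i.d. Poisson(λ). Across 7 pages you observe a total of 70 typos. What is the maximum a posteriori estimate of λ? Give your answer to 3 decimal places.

λ̂_MAP = 7.048

Σxᵢ = 70, n = 7.
Posterior ∝ λ^4e^(−3.5λ) · λ^70e^(−7λ) = λ^74e^(−10.5λ), i.e. Gamma(shape=75, rate=10.5).
The mode of a Gamma(a, b) with a ≥ 1 (shape–rate) is (a−1)/b = 74/10.5 ≈ 7.048.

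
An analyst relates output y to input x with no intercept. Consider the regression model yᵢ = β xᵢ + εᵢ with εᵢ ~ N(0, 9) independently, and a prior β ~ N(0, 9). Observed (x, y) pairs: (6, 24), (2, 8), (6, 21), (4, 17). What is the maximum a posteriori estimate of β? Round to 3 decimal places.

β̂_MAP = 3.806

log p(β | y) = −Σ(yᵢ − βxᵢ)²/(2·9) − β²/(2·9) + const.
Setting the derivative to zero: Σxᵢ(yᵢ − βxᵢ)/9 − β/9 = 0, so β = Σxᵢyᵢ / (Σxᵢ² + σ²/τ²).
Σxᵢyᵢ = 6·24 + 2·8 + 6·21 + 4·17 = 354; Σxᵢ² = 92; σ²/τ² = 1.
β̂_MAP = 354 / (92 + 1) = 354/93 ≈ 3.806.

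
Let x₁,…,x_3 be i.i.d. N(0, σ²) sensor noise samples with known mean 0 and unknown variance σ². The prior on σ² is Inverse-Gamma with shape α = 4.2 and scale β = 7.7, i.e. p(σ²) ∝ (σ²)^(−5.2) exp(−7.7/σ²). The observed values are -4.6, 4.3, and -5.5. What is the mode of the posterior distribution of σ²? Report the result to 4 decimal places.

Sum of squared deviations about the known mean: SS = (-4.6−0)² + (4.3−0)² + (-5.5−0)² = 69.9.
The Normal likelihood contributes (σ²)^(−n/2) exp(−SS/(2σ²)), so the posterior is Inverse-Gamma(α + n/2, β + SS/2) = Inverse-Gamma(5.7, 42.65).
The mode of Inverse-Gamma(a, b) is b/(a+1) = 42.65/6.7 ≈ 6.3657.

σ̂²_MAP = 6.3657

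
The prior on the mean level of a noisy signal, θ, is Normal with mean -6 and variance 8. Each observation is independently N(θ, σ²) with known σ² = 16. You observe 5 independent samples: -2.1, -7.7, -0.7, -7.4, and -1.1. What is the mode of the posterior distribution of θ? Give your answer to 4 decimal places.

n = 5; x̄ = ((-2.1) + (-7.7) + (-0.7) + (-7.4) + (-1.1))/5 = -19/5 = -3.8.
For a Normal prior and Normal likelihood with known variance, the posterior is Normal; its mode equals its mean, the precision-weighted average.
Prior precision 1/σ₀² = 1/8 = 0.125; data precision n/σ² = 5/16 = 0.3125.
θ̂ = (0.125·(-6) + 0.3125·(-3.8)) / (0.125 + 0.3125) = (-1.9375)/0.4375 = -31/7 ≈ -4.4286.

θ̂_MAP = -4.4286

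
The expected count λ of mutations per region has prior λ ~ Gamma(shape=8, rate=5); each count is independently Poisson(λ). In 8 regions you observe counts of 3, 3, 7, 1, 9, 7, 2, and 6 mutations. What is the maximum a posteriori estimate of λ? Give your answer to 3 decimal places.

Σxᵢ = 3+3+7+1+9+7+2+6 = 38, with n = 8.
Posterior ∝ λ^7e^(−5λ) · λ^38e^(−8λ) = λ^45e^(−13λ), i.e. Gamma(shape=46, rate=13).
The mode of a Gamma(a, b) with a ≥ 1 (shape–rate) is (a−1)/b = 45/13 ≈ 3.462.

λ̂_MAP = 3.462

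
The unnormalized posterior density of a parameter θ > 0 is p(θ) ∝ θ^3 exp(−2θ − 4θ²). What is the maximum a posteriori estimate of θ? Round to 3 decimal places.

θ̂_MAP = 0.500

ℓ'(θ) = 3/θ − 2 − 8θ. Setting this to zero and multiplying by θ: 8θ² + 2θ − 3 = 0.
θ = (−2 + √(2² + 4·8·3)) / (2·8) = (−2 + √100) / 16 = (−2 + 10)/16 = 1/2.
ℓ''(θ) = −3/θ² − 8 < 0, confirming a maximum.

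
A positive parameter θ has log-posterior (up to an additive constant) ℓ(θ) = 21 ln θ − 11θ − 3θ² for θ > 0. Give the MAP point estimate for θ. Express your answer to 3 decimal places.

ℓ'(θ) = 21/θ − 11 − 6θ. Setting this to zero and multiplying by θ: 6θ² + 11θ − 21 = 0.
θ = (−11 + √(11² + 4·6·21)) / (2·6) = (−11 + √625) / 12 = (−11 + 25)/12 = 7/6.
ℓ''(θ) = −21/θ² − 6 < 0, confirming a maximum.

θ̂_MAP = 1.167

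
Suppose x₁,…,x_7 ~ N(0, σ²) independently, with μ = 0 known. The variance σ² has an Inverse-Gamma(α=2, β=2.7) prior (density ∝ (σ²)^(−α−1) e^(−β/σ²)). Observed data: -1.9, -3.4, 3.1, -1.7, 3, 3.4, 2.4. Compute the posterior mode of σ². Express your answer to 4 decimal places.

σ̂²_MAP = 4.5685

Sum of squared deviations about the known mean: SS = (-1.9−0)² + (-3.4−0)² + (3.1−0)² + (-1.7−0)² + (3−0)² + (3.4−0)² + (2.4−0)² = 53.99.
The Normal likelihood contributes (σ²)^(−n/2) exp(−SS/(2σ²)), so the posterior is Inverse-Gamma(α + n/2, β + SS/2) = Inverse-Gamma(5.5, 29.695).
The mode of Inverse-Gamma(a, b) is b/(a+1) = 29.695/6.5 ≈ 4.5685.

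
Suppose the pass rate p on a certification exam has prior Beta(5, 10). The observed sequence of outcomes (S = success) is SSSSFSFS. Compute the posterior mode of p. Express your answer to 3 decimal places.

Prior: Beta(5, 10).
Data: 6 successes in 8 trials (from the sequence). The binomial likelihood contributes p^6(1−p)^2, so the posterior is Beta(5+6, 10+2) = Beta(11, 12).
For Beta(a, b) with a, b > 1 the mode is (a−1)/(a+b−2) = 10/21 ≈ 0.476.

p̂_MAP = 0.476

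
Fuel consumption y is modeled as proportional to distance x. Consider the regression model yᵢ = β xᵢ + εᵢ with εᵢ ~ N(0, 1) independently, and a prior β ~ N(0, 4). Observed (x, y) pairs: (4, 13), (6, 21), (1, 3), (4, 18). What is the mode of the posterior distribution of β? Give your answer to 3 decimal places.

log p(β | y) = −Σ(yᵢ − βxᵢ)²/(2·1) − β²/(2·4) + const.
Setting the derivative to zero: Σxᵢ(yᵢ − βxᵢ)/1 − β/4 = 0, so β = Σxᵢyᵢ / (Σxᵢ² + σ²/τ²).
Σxᵢyᵢ = 4·13 + 6·21 + 1·3 + 4·18 = 253; Σxᵢ² = 69; σ²/τ² = 0.25.
β̂_MAP = 253 / (69 + 0.25) = 253/69.25 ≈ 3.653.

β̂_MAP = 3.653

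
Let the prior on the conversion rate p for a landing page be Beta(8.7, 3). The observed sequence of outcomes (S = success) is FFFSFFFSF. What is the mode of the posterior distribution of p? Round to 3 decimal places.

Prior: Beta(8.7, 3).
Data: 2 successes in 9 trials (from the sequence). The binomial likelihood contributes p^2(1−p)^7, so the posterior is Beta(8.7+2, 3+7) = Beta(10.7, 10).
For Beta(a, b) with a, b > 1 the mode is (a−1)/(a+b−2) = 9.7/18.7 ≈ 0.519.

p̂_MAP = 0.519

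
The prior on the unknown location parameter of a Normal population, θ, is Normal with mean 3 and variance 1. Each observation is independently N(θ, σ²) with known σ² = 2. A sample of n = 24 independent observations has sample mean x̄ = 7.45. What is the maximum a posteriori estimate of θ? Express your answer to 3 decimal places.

n = 24, x̄ = 7.45.
For a Normal prior and Normal likelihood with known variance, the posterior is Normal; its mode equals its mean, the precision-weighted average.
Prior precision 1/σ₀² = 1/1 = 1; data precision n/σ² = 24/2 = 12.
θ̂ = (1·3 + 12·7.45) / (1 + 12) = 92.4/13 = 462/65 ≈ 7.108.

θ̂_MAP = 7.108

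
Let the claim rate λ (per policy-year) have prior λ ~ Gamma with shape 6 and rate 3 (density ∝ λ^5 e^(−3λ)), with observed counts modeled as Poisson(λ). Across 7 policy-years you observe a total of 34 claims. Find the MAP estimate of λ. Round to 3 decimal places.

Σxᵢ = 34, n = 7.
Posterior ∝ λ^5e^(−3λ) · λ^34e^(−7λ) = λ^39e^(−10λ), i.e. Gamma(shape=40, rate=10).
The mode of a Gamma(a, b) with a ≥ 1 (shape–rate) is (a−1)/b = 39/10 ≈ 3.900.

λ̂_MAP = 3.900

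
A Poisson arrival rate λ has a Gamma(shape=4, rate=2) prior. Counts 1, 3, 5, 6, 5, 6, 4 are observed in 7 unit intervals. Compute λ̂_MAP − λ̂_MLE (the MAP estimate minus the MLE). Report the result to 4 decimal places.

Σxᵢ = 30. Posterior is Gamma(34, 9); MAP = (34−1)/9 = 33/9 ≈ 3.66667.
MLE = x̄ = 30/7 ≈ 4.28571.
Difference = 33/9 − 30/7 = -13/21 ≈ -0.6190.

MAP − MLE = -0.6190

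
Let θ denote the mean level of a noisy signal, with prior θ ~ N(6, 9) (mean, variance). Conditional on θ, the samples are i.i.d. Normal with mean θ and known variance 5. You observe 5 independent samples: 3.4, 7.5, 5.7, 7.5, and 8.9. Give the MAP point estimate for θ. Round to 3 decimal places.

n = 5; x̄ = (3.4 + 7.5 + 5.7 + 7.5 + 8.9)/5 = 33/5 = 6.6.
For a Normal prior and Normal likelihood with known variance, the posterior is Normal; its mode equals its mean, the precision-weighted average.
Prior precision 1/σ₀² = 1/9; data precision n/σ² = 5/5 = 1.
θ̂ = ((1/9)·6 + 1·6.6) / (1/9 + 1) = (109/15)/(10/9) = 6.540.

θ̂_MAP = 6.540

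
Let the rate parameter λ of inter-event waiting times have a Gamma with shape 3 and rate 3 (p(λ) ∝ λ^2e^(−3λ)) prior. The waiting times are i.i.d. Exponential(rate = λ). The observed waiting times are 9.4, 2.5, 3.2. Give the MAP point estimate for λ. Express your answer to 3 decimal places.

The Exponential(rate=λ) likelihood is ∝ λ^n e^(−λΣtᵢ). Here n = 3 and Σtᵢ = 9.4 + 2.5 + 3.2 = 15.1.
Posterior ∝ λ^2e^(−3λ) · λ^3e^(−15.1λ) = λ^5e^(−18.1λ), i.e. Gamma(6, 18.1).
Mode = (a−1)/b = 5/18.1 ≈ 0.276.

λ̂_MAP = 0.276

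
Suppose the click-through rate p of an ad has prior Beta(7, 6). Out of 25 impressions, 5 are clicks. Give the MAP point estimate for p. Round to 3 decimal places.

p̂_MAP = 0.306

Prior: Beta(7, 6).
Data: 5 successes in 25 trials. The binomial likelihood contributes p^5(1−p)^20, so the posterior is Beta(7+5, 6+20) = Beta(12, 26).
For Beta(a, b) with a, b > 1 the mode is (a−1)/(a+b−2) = 11/36 ≈ 0.306.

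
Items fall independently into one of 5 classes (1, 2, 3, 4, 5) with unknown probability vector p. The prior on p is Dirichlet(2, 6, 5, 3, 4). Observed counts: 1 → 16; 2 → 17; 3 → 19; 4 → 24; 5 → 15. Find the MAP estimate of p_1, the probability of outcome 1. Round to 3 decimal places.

MAP estimate: 0.160

The posterior is Dirichlet(αᵢ + nᵢ) = Dirichlet(18, 23, 24, 27, 19).
For a Dirichlet(a₁,…,a_K) with all aᵢ > 1, the mode has j-th component (aⱼ − 1)/(Σaᵢ − K).
Here Σaᵢ = 111 and K = 5, so p_1 = (18 − 1)/(111 − 5) = 17/106 ≈ 0.160.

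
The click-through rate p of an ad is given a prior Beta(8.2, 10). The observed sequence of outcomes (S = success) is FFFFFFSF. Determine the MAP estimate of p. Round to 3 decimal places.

p̂_MAP = 0.339

Prior: Beta(8.2, 10).
Data: 1 success in 8 trials (from the sequence). The binomial likelihood contributes p(1−p)^7, so the posterior is Beta(8.2+1, 10+7) = Beta(9.2, 17).
For Beta(a, b) with a, b > 1 the mode is (a−1)/(a+b−2) = 8.2/24.2 ≈ 0.339.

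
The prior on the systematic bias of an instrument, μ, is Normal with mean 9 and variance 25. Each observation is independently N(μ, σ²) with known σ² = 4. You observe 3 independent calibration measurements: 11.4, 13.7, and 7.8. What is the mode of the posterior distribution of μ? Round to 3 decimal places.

μ̂_MAP = 10.867

n = 3; x̄ = (11.4 + 13.7 + 7.8)/3 = 32.9/3 = 329/30 ≈ 10.9667.
For a Normal prior and Normal likelihood with known variance, the posterior is Normal; its mode equals its mean, the precision-weighted average.
Prior precision 1/σ₀² = 1/25 = 0.04; data precision n/σ² = 3/4 = 0.75.
μ̂ = (0.04·9 + 0.75·(329/30)) / (0.04 + 0.75) = 8.585/0.79 = 1717/158 ≈ 10.867.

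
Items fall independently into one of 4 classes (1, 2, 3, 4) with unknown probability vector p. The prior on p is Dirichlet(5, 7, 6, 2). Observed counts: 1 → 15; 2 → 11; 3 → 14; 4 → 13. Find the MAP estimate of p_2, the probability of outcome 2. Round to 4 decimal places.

MAP estimate: 0.2464

The posterior is Dirichlet(αᵢ + nᵢ) = Dirichlet(20, 18, 20, 15).
For a Dirichlet(a₁,…,a_K) with all aᵢ > 1, the mode has j-th component (aⱼ − 1)/(Σaᵢ − K).
Here Σaᵢ = 73 and K = 4, so p_2 = (18 − 1)/(73 − 4) = 17/69 ≈ 0.2464.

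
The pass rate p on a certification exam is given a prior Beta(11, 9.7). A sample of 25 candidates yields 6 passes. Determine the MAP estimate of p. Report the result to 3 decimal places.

p̂_MAP = 0.366

Prior: Beta(11, 9.7).
Data: 6 successes in 25 trials. The binomial likelihood contributes p^6(1−p)^19, so the posterior is Beta(11+6, 9.7+19) = Beta(17, 28.7).
For Beta(a, b) with a, b > 1 the mode is (a−1)/(a+b−2) = 16/43.7 ≈ 0.366.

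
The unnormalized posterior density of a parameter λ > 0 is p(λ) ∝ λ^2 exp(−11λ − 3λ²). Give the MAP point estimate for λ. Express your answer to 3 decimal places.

λ̂_MAP = 0.167

ℓ'(λ) = 2/λ − 11 − 6λ. Setting this to zero and multiplying by λ: 6λ² + 11λ − 2 = 0.
λ = (−11 + √(11² + 4·6·2)) / (2·6) = (−11 + √169) / 12 = (−11 + 13)/12 = 1/6.
ℓ''(λ) = −2/λ² − 6 < 0, confirming a maximum.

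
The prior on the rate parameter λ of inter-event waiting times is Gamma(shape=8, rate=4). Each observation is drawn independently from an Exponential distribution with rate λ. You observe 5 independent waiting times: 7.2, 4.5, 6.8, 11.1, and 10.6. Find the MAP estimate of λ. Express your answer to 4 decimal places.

The Exponential(rate=λ) likelihood is ∝ λ^n e^(−λΣtᵢ). Here n = 5 and Σtᵢ = 7.2 + 4.5 + 6.8 + 11.1 + 10.6 = 40.2.
Posterior ∝ λ^7e^(−4λ) · λ^5e^(−40.2λ) = λ^12e^(−44.2λ), i.e. Gamma(13, 44.2).
Mode = (a−1)/b = 12/44.2 ≈ 0.2715.

λ̂_MAP = 0.2715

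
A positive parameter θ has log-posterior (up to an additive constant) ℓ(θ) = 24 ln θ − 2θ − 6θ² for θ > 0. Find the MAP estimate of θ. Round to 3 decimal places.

ℓ'(θ) = 24/θ − 2 − 12θ. Setting this to zero and multiplying by θ: 12θ² + 2θ − 24 = 0.
θ = (−2 + √(2² + 4·12·24)) / (2·12) = (−2 + √1156) / 24 = (−2 + 34)/24 = 4/3.
ℓ''(θ) = −24/θ² − 12 < 0, confirming a maximum.

θ̂_MAP = 1.333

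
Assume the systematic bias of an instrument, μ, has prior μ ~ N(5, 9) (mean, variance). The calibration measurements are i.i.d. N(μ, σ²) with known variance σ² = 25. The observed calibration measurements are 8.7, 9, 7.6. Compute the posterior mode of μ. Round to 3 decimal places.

n = 3; x̄ = (8.7 + 9 + 7.6)/3 = 25.3/3 = 253/30 ≈ 8.4333.
For a Normal prior and Normal likelihood with known variance, the posterior is Normal; its mode equals its mean, the precision-weighted average.
Prior precision 1/σ₀² = 1/9; data precision n/σ² = 3/25 = 0.12.
μ̂ = ((1/9)·5 + 0.12·(253/30)) / (1/9 + 0.12) = (3527/2250)/(52/225) = 3527/520 ≈ 6.783.

μ̂_MAP = 6.783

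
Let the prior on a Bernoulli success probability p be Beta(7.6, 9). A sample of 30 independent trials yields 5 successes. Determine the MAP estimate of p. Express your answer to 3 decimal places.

Prior: Beta(7.6, 9).
Data: 5 successes in 30 trials. The binomial likelihood contributes p^5(1−p)^25, so the posterior is Beta(7.6+5, 9+25) = Beta(12.6, 34).
For Beta(a, b) with a, b > 1 the mode is (a−1)/(a+b−2) = 11.6/44.6 ≈ 0.260.

p̂_MAP = 0.260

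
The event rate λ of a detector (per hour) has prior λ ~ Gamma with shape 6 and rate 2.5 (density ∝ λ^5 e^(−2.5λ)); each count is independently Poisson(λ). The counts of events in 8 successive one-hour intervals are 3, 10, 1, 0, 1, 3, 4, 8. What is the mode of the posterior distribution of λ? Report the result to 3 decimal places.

λ̂_MAP = 3.333

Σxᵢ = 3+10+1+0+1+3+4+8 = 30, with n = 8.
Posterior ∝ λ^5e^(−2.5λ) · λ^30e^(−8λ) = λ^35e^(−10.5λ), i.e. Gamma(shape=36, rate=10.5).
The mode of a Gamma(a, b) with a ≥ 1 (shape–rate) is (a−1)/b = 35/10.5 ≈ 3.333.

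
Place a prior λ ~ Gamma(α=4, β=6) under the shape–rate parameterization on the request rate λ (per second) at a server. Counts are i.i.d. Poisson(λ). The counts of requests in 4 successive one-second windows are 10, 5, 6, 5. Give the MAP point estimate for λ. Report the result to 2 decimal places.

λ̂_MAP = 2.90

Σxᵢ = 10+5+6+5 = 26, with n = 4.
Posterior ∝ λ^3e^(−6λ) · λ^26e^(−4λ) = λ^29e^(−10λ), i.e. Gamma(shape=30, rate=10).
The mode of a Gamma(a, b) with a ≥ 1 (shape–rate) is (a−1)/b = 29/10 ≈ 2.90.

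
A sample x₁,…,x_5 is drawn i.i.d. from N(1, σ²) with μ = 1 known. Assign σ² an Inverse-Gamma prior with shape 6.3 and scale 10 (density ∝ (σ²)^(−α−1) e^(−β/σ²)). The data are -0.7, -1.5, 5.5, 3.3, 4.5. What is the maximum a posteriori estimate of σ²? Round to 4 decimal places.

σ̂²_MAP = 3.4148

Sum of squared deviations about the known mean: SS = (-0.7−1)² + (-1.5−1)² + (5.5−1)² + (3.3−1)² + (4.5−1)² = 46.93.
The Normal likelihood contributes (σ²)^(−n/2) exp(−SS/(2σ²)), so the posterior is Inverse-Gamma(α + n/2, β + SS/2) = Inverse-Gamma(8.8, 33.465).
The mode of Inverse-Gamma(a, b) is b/(a+1) = 33.465/9.8 ≈ 3.4148.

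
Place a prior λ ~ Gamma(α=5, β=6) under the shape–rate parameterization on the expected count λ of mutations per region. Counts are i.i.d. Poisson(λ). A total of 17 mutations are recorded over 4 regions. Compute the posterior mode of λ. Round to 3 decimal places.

λ̂_MAP = 2.100

Σxᵢ = 17, n = 4.
Posterior ∝ λ^4e^(−6λ) · λ^17e^(−4λ) = λ^21e^(−10λ), i.e. Gamma(shape=22, rate=10).
The mode of a Gamma(a, b) with a ≥ 1 (shape–rate) is (a−1)/b = 21/10 ≈ 2.100.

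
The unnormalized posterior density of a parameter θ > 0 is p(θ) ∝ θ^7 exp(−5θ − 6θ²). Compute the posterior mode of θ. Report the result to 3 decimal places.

θ̂_MAP = 0.583

ℓ'(θ) = 7/θ − 5 − 12θ. Setting this to zero and multiplying by θ: 12θ² + 5θ − 7 = 0.
θ = (−5 + √(5² + 4·12·7)) / (2·12) = (−5 + √361) / 24 = (−5 + 19)/24 = 7/12.
ℓ''(θ) = −7/θ² − 12 < 0, confirming a maximum.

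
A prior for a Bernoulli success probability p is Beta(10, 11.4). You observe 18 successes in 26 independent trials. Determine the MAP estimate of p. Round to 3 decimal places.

p̂_MAP = 0.595

Prior: Beta(10, 11.4).
Data: 18 successes in 26 trials. The binomial likelihood contributes p^18(1−p)^8, so the posterior is Beta(10+18, 11.4+8) = Beta(28, 19.4).
For Beta(a, b) with a, b > 1 the mode is (a−1)/(a+b−2) = 27/45.4 ≈ 0.595.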